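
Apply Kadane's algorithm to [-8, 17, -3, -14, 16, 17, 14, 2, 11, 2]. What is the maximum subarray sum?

Using Kadane's algorithm on [-8, 17, -3, -14, 16, 17, 14, 2, 11, 2]:

Scanning through the array:
Position 1 (value 17): max_ending_here = 17, max_so_far = 17
Position 2 (value -3): max_ending_here = 14, max_so_far = 17
Position 3 (value -14): max_ending_here = 0, max_so_far = 17
Position 4 (value 16): max_ending_here = 16, max_so_far = 17
Position 5 (value 17): max_ending_here = 33, max_so_far = 33
Position 6 (value 14): max_ending_here = 47, max_so_far = 47
Position 7 (value 2): max_ending_here = 49, max_so_far = 49
Position 8 (value 11): max_ending_here = 60, max_so_far = 60
Position 9 (value 2): max_ending_here = 62, max_so_far = 62

Maximum subarray: [17, -3, -14, 16, 17, 14, 2, 11, 2]
Maximum sum: 62

The maximum subarray is [17, -3, -14, 16, 17, 14, 2, 11, 2] with sum 62. This subarray runs from index 1 to index 9.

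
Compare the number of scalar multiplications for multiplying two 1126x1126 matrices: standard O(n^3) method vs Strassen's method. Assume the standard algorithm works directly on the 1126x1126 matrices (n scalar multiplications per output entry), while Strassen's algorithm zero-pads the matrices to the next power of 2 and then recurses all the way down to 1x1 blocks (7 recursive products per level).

Matrix multiplication for 1126x1126 matrices:

Strassen's algorithm requires power-of-2 dimensions. Pad 1126x1126 to 2048x2048 (next power of 2).

Standard algorithm: 1126^3 = 1427628376 multiplications
Strassen's algorithm: 7^(log2(2048)) = 7^11 = 1977326743 multiplications
Difference: 1427628376 - 1977326743 = -549698367 (Strassen uses MORE here due to padding overhead — for small or just-over-power-of-2 n, padding can outweigh the per-level savings)

Standard: 1427628376 multiplications (1126^3). Strassen: 1977326743 multiplications (7^11, after padding to 2048x2048). Strassen reduces 8 recursive multiplications to 7 at each level.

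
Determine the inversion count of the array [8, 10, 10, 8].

Finding inversions in [8, 10, 10, 8]:

(1, 3): arr[1]=10 > arr[3]=8
(2, 3): arr[2]=10 > arr[3]=8

Total inversions: 2

The array has 2 inversion(s): (1,3), (2,3). Each pair (i,j) satisfies i < j and arr[i] > arr[j].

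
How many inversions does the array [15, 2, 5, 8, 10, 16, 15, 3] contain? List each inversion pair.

Finding inversions in [15, 2, 5, 8, 10, 16, 15, 3]:

(0, 1): arr[0]=15 > arr[1]=2
(0, 2): arr[0]=15 > arr[2]=5
(0, 3): arr[0]=15 > arr[3]=8
(0, 4): arr[0]=15 > arr[4]=10
(0, 7): arr[0]=15 > arr[7]=3
(2, 7): arr[2]=5 > arr[7]=3
(3, 7): arr[3]=8 > arr[7]=3
(4, 7): arr[4]=10 > arr[7]=3
(5, 6): arr[5]=16 > arr[6]=15
(5, 7): arr[5]=16 > arr[7]=3
(6, 7): arr[6]=15 > arr[7]=3

Total inversions: 11

The array has 11 inversion(s): (0,1), (0,2), (0,3), (0,4), (0,7), (2,7), (3,7), (4,7), (5,6), (5,7), (6,7). Each pair (i,j) satisfies i < j and arr[i] > arr[j].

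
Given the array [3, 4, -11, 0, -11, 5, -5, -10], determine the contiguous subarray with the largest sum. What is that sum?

Using Kadane's algorithm on [3, 4, -11, 0, -11, 5, -5, -10]:

Scanning through the array:
Position 1 (value 4): max_ending_here = 7, max_so_far = 7
Position 2 (value -11): max_ending_here = -4, max_so_far = 7
Position 3 (value 0): max_ending_here = 0, max_so_far = 7
Position 4 (value -11): max_ending_here = -11, max_so_far = 7
Position 5 (value 5): max_ending_here = 5, max_so_far = 7
Position 6 (value -5): max_ending_here = 0, max_so_far = 7
Position 7 (value -10): max_ending_here = -10, max_so_far = 7

Maximum subarray: [3, 4]
Maximum sum: 7

The maximum subarray is [3, 4] with sum 7. This subarray runs from index 0 to index 1.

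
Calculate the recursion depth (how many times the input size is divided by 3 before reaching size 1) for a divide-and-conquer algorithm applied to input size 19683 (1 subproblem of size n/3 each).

For divide and conquer with division factor 3:

Problem sizes at each level:
Level 0: 19683
Level 1: 6561
Level 2: 2187
Level 3: 729
Level 4: 243
Level 5: 81
Level 6: 27
Level 7: 9
Level 8: 3
Level 9: 1

The root is level 0 and the size-1 base case is level 9 (the tree spans levels 0 through 9, i.e. 10 levels counting the root), so the depth is the number of divisions: log_3(19683) = 9

The recursion tree depth is log_3(19683) = 9. At each level, the problem size is divided by 3, so it takes 9 divisions to reduce to a base case of size 1. The algorithm makes 1 recursive call at each level.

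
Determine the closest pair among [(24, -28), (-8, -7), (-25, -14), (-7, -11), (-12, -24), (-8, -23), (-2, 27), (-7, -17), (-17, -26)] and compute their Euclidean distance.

Computing all pairwise distances among 9 points:

d((24, -28), (-8, -7)) = 38.2753
d((24, -28), (-25, -14)) = 50.9608
d((24, -28), (-7, -11)) = 35.3553
d((24, -28), (-12, -24)) = 36.2215
d((24, -28), (-8, -23)) = 32.3883
d((24, -28), (-2, 27)) = 60.8358
d((24, -28), (-7, -17)) = 32.8938
d((24, -28), (-17, -26)) = 41.0488
d((-8, -7), (-25, -14)) = 18.3848
d((-8, -7), (-7, -11)) = 4.1231 <-- minimum
d((-8, -7), (-12, -24)) = 17.4642
d((-8, -7), (-8, -23)) = 16.0
d((-8, -7), (-2, 27)) = 34.5254
d((-8, -7), (-7, -17)) = 10.0499
d((-8, -7), (-17, -26)) = 21.0238
d((-25, -14), (-7, -11)) = 18.2483
d((-25, -14), (-12, -24)) = 16.4012
d((-25, -14), (-8, -23)) = 19.2354
d((-25, -14), (-2, 27)) = 47.0106
d((-25, -14), (-7, -17)) = 18.2483
d((-25, -14), (-17, -26)) = 14.4222
d((-7, -11), (-12, -24)) = 13.9284
d((-7, -11), (-8, -23)) = 12.0416
d((-7, -11), (-2, 27)) = 38.3275
d((-7, -11), (-7, -17)) = 6.0
d((-7, -11), (-17, -26)) = 18.0278
d((-12, -24), (-8, -23)) = 4.1231 <-- minimum
d((-12, -24), (-2, 27)) = 51.9711
d((-12, -24), (-7, -17)) = 8.6023
d((-12, -24), (-17, -26)) = 5.3852
d((-8, -23), (-2, 27)) = 50.3587
d((-8, -23), (-7, -17)) = 6.0828
d((-8, -23), (-17, -26)) = 9.4868
d((-2, 27), (-7, -17)) = 44.2832
d((-2, 27), (-17, -26)) = 55.0818
d((-7, -17), (-17, -26)) = 13.4536

Minimum distance: 4.1231 (tie among 2 pairs: (-8, -7) and (-7, -11); (-12, -24) and (-8, -23))

The minimum Euclidean distance is 4.1231. There is a tie: 2 pairs achieve this minimum — (-8, -7) and (-7, -11); (-12, -24) and (-8, -23). Any of these is a valid closest pair. For 9 points, brute-force pairwise comparison is shown above. For large n, the divide-and-conquer algorithm (sort by x, recurse on halves, check the dividing strip) achieves O(n log n).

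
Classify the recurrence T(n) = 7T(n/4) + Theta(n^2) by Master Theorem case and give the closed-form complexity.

Master Theorem for T(n) = 7T(n/4) + O(n^2):

a = 7, b = 4, c = 2
log_b(a) = log_4(7) = 1.4037

Case 3: c = 2 > log_4(7) = 1.4037
T(n) = O(n^2) = O(n^2)

For T(n) = 7T(n/4) + O(n^2): log_4(7) = 1.4037. This is Case 3 of the Master Theorem (c > log_b(a), work dominated by root), giving O(n^2).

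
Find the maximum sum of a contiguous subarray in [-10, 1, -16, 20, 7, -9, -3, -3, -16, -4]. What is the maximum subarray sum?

Using Kadane's algorithm on [-10, 1, -16, 20, 7, -9, -3, -3, -16, -4]:

Scanning through the array:
Position 1 (value 1): max_ending_here = 1, max_so_far = 1
Position 2 (value -16): max_ending_here = -15, max_so_far = 1
Position 3 (value 20): max_ending_here = 20, max_so_far = 20
Position 4 (value 7): max_ending_here = 27, max_so_far = 27
Position 5 (value -9): max_ending_here = 18, max_so_far = 27
Position 6 (value -3): max_ending_here = 15, max_so_far = 27
Position 7 (value -3): max_ending_here = 12, max_so_far = 27
Position 8 (value -16): max_ending_here = -4, max_so_far = 27
Position 9 (value -4): max_ending_here = -4, max_so_far = 27

Maximum subarray: [20, 7]
Maximum sum: 27

The maximum subarray is [20, 7] with sum 27. This subarray runs from index 3 to index 4.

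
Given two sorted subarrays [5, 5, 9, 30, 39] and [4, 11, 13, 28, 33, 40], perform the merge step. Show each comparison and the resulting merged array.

Merging process:

Compare 5 vs 4: take 4 from right. Merged: [4]
Compare 5 vs 11: take 5 from left. Merged: [4, 5]
Compare 5 vs 11: take 5 from left. Merged: [4, 5, 5]
Compare 9 vs 11: take 9 from left. Merged: [4, 5, 5, 9]
Compare 30 vs 11: take 11 from right. Merged: [4, 5, 5, 9, 11]
Compare 30 vs 13: take 13 from right. Merged: [4, 5, 5, 9, 11, 13]
Compare 30 vs 28: take 28 from right. Merged: [4, 5, 5, 9, 11, 13, 28]
Compare 30 vs 33: take 30 from left. Merged: [4, 5, 5, 9, 11, 13, 28, 30]
Compare 39 vs 33: take 33 from right. Merged: [4, 5, 5, 9, 11, 13, 28, 30, 33]
Compare 39 vs 40: take 39 from left. Merged: [4, 5, 5, 9, 11, 13, 28, 30, 33, 39]
Append remaining from right: [40]. Merged: [4, 5, 5, 9, 11, 13, 28, 30, 33, 39, 40]

Final merged array: [4, 5, 5, 9, 11, 13, 28, 30, 33, 39, 40]
Total comparisons: 10

The merged array is [4, 5, 5, 9, 11, 13, 28, 30, 33, 39, 40], requiring 10 comparisons. The merge step runs in O(n) time where n is the total number of elements.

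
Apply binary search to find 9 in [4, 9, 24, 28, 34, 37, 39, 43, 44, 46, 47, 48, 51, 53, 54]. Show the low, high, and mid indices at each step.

Binary search for 9 in [4, 9, 24, 28, 34, 37, 39, 43, 44, 46, 47, 48, 51, 53, 54]:

lo=0, hi=14, mid=7, arr[mid]=43 -> 43 > 9, search left half
lo=0, hi=6, mid=3, arr[mid]=28 -> 28 > 9, search left half
lo=0, hi=2, mid=1, arr[mid]=9 -> Found target at index 1!

Binary search finds 9 at index 1 after 3 comparisons. The search repeatedly halves the search space by comparing with the middle element.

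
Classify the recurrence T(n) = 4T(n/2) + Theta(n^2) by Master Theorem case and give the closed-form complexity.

Master Theorem for T(n) = 4T(n/2) + O(n^2):

a = 4, b = 2, c = 2
log_b(a) = log_2(4) = 2.0000

Case 2: c = 2 = log_2(4) = 2.0000
T(n) = O(n^2 log n) = O(n^2 log n)

For T(n) = 4T(n/2) + O(n^2): log_2(4) = 2.0000. This is Case 2 of the Master Theorem (c = log_b(a), equal work at all levels), giving O(n^2 log n).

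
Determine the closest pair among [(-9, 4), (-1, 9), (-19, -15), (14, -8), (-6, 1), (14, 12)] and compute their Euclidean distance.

Computing all pairwise distances among 6 points:

d((-9, 4), (-1, 9)) = 9.434
d((-9, 4), (-19, -15)) = 21.4709
d((-9, 4), (14, -8)) = 25.9422
d((-9, 4), (-6, 1)) = 4.2426 <-- minimum
d((-9, 4), (14, 12)) = 24.3516
d((-1, 9), (-19, -15)) = 30.0
d((-1, 9), (14, -8)) = 22.6716
d((-1, 9), (-6, 1)) = 9.434
d((-1, 9), (14, 12)) = 15.2971
d((-19, -15), (14, -8)) = 33.7343
d((-19, -15), (-6, 1)) = 20.6155
d((-19, -15), (14, 12)) = 42.638
d((14, -8), (-6, 1)) = 21.9317
d((14, -8), (14, 12)) = 20.0
d((-6, 1), (14, 12)) = 22.8254

Closest pair: (-9, 4) and (-6, 1) with distance 4.2426

The closest pair is (-9, 4) and (-6, 1) with Euclidean distance 4.2426. For 6 points, brute-force pairwise comparison is shown above. For large n, the divide-and-conquer algorithm (sort by x, recurse on halves, check the dividing strip) achieves O(n log n).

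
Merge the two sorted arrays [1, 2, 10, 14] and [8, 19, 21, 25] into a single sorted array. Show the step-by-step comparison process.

Merging process:

Compare 1 vs 8: take 1 from left. Merged: [1]
Compare 2 vs 8: take 2 from left. Merged: [1, 2]
Compare 10 vs 8: take 8 from right. Merged: [1, 2, 8]
Compare 10 vs 19: take 10 from left. Merged: [1, 2, 8, 10]
Compare 14 vs 19: take 14 from left. Merged: [1, 2, 8, 10, 14]
Append remaining from right: [19, 21, 25]. Merged: [1, 2, 8, 10, 14, 19, 21, 25]

Final merged array: [1, 2, 8, 10, 14, 19, 21, 25]
Total comparisons: 5

The merged array is [1, 2, 8, 10, 14, 19, 21, 25], requiring 5 comparisons. The merge step runs in O(n) time where n is the total number of elements.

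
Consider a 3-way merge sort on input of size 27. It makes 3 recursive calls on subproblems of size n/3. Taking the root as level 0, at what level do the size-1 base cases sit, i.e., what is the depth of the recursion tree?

For divide and conquer with division factor 3:

Problem sizes at each level:
Level 0: 27
Level 1: 9
Level 2: 3
Level 3: 1

The root is level 0 and the size-1 base case is level 3 (the tree spans levels 0 through 3, i.e. 4 levels counting the root), so the depth is the number of divisions: log_3(27) = 3

The recursion tree depth is log_3(27) = 3. At each level, the problem size is divided by 3, so it takes 3 divisions to reduce to a base case of size 1. The algorithm makes 3 recursive calls at each level.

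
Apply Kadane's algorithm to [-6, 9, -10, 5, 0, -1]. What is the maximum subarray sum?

Using Kadane's algorithm on [-6, 9, -10, 5, 0, -1]:

Scanning through the array:
Position 1 (value 9): max_ending_here = 9, max_so_far = 9
Position 2 (value -10): max_ending_here = -1, max_so_far = 9
Position 3 (value 5): max_ending_here = 5, max_so_far = 9
Position 4 (value 0): max_ending_here = 5, max_so_far = 9
Position 5 (value -1): max_ending_here = 4, max_so_far = 9

Maximum subarray: [9]
Maximum sum: 9

The maximum subarray is [9] with sum 9. This subarray runs from index 1 to index 1.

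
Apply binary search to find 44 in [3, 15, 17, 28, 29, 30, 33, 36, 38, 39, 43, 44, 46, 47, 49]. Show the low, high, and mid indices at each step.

Binary search for 44 in [3, 15, 17, 28, 29, 30, 33, 36, 38, 39, 43, 44, 46, 47, 49]:

lo=0, hi=14, mid=7, arr[mid]=36 -> 36 < 44, search right half
lo=8, hi=14, mid=11, arr[mid]=44 -> Found target at index 11!

Binary search finds 44 at index 11 after 2 comparisons. The search repeatedly halves the search space by comparing with the middle element.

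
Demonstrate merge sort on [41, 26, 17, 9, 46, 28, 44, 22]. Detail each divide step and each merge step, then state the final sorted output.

Merge sort trace:

Split: [41, 26, 17, 9, 46, 28, 44, 22] -> [41, 26, 17, 9] and [46, 28, 44, 22]
  Split: [41, 26, 17, 9] -> [41, 26] and [17, 9]
    Split: [41, 26] -> [41] and [26]
    Merge: [41] + [26] -> [26, 41]
    Split: [17, 9] -> [17] and [9]
    Merge: [17] + [9] -> [9, 17]
  Merge: [26, 41] + [9, 17] -> [9, 17, 26, 41]
  Split: [46, 28, 44, 22] -> [46, 28] and [44, 22]
    Split: [46, 28] -> [46] and [28]
    Merge: [46] + [28] -> [28, 46]
    Split: [44, 22] -> [44] and [22]
    Merge: [44] + [22] -> [22, 44]
  Merge: [28, 46] + [22, 44] -> [22, 28, 44, 46]
Merge: [9, 17, 26, 41] + [22, 28, 44, 46] -> [9, 17, 22, 26, 28, 41, 44, 46]

Final sorted array: [9, 17, 22, 26, 28, 41, 44, 46]

The merge sort proceeds by recursively splitting the array and merging sorted halves.
After all merges, the sorted array is [9, 17, 22, 26, 28, 41, 44, 46].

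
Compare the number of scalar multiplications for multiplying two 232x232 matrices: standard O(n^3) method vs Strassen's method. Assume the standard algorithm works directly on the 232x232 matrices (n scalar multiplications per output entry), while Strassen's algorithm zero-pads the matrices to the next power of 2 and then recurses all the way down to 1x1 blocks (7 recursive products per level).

Matrix multiplication for 232x232 matrices:

Strassen's algorithm requires power-of-2 dimensions. Pad 232x232 to 256x256 (next power of 2).

Standard algorithm: 232^3 = 12487168 multiplications
Strassen's algorithm: 7^(log2(256)) = 7^8 = 5764801 multiplications
Savings: 12487168 - 5764801 = 6722367 multiplications

Standard: 12487168 multiplications (232^3). Strassen: 5764801 multiplications (7^8, after padding to 256x256). Strassen reduces 8 recursive multiplications to 7 at each level.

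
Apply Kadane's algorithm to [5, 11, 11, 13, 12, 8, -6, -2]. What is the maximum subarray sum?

Using Kadane's algorithm on [5, 11, 11, 13, 12, 8, -6, -2]:

Scanning through the array:
Position 1 (value 11): max_ending_here = 16, max_so_far = 16
Position 2 (value 11): max_ending_here = 27, max_so_far = 27
Position 3 (value 13): max_ending_here = 40, max_so_far = 40
Position 4 (value 12): max_ending_here = 52, max_so_far = 52
Position 5 (value 8): max_ending_here = 60, max_so_far = 60
Position 6 (value -6): max_ending_here = 54, max_so_far = 60
Position 7 (value -2): max_ending_here = 52, max_so_far = 60

Maximum subarray: [5, 11, 11, 13, 12, 8]
Maximum sum: 60

The maximum subarray is [5, 11, 11, 13, 12, 8] with sum 60. This subarray runs from index 0 to index 5.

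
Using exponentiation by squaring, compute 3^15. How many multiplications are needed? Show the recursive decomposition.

Computing 3^15 by squaring (build up from 3^1; each line after the first costs one multiplication):

3^1 = 3
3^2 = (3^1)^2 = 3^2 = 9
3^3 = 3 * 3^2 = 3 * 9 = 27
3^6 = (3^3)^2 = 27^2 = 729
3^7 = 3 * 3^6 = 3 * 729 = 2187
3^14 = (3^7)^2 = 2187^2 = 4782969
3^15 = 3 * 3^14 = 3 * 4782969 = 14348907

Result: 14348907
Multiplications needed: 6 (6 lines after 3^1)

3^15 = 14348907. Using exponentiation by squaring, this requires 6 multiplications. The key idea: if the exponent is even, square the half-power; if odd, multiply by the base once.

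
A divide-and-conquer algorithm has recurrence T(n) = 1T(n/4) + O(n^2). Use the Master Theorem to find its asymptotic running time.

Master Theorem for T(n) = 1T(n/4) + O(n^2):

a = 1, b = 4, c = 2
log_b(a) = log_4(1) = 0.0000

Case 3: c = 2 > log_4(1) = 0.0000
T(n) = O(n^2) = O(n^2)

For T(n) = 1T(n/4) + O(n^2): log_4(1) = 0.0000. This is Case 3 of the Master Theorem (c > log_b(a), work dominated by root), giving O(n^2).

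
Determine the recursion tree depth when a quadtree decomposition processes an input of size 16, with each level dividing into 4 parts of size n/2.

For divide and conquer with division factor 2:

Problem sizes at each level:
Level 0: 16
Level 1: 8
Level 2: 4
Level 3: 2
Level 4: 1

The root is level 0 and the size-1 base case is level 4 (the tree spans levels 0 through 4, i.e. 5 levels counting the root), so the depth is the number of divisions: log_2(16) = 4

The recursion tree depth is log_2(16) = 4. At each level, the problem size is divided by 2, so it takes 4 divisions to reduce to a base case of size 1. The algorithm makes 4 recursive calls at each level.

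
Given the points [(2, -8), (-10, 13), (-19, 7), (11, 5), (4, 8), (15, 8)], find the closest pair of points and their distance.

Computing all pairwise distances among 6 points:

d((2, -8), (-10, 13)) = 24.1868
d((2, -8), (-19, 7)) = 25.807
d((2, -8), (11, 5)) = 15.8114
d((2, -8), (4, 8)) = 16.1245
d((2, -8), (15, 8)) = 20.6155
d((-10, 13), (-19, 7)) = 10.8167
d((-10, 13), (11, 5)) = 22.4722
d((-10, 13), (4, 8)) = 14.8661
d((-10, 13), (15, 8)) = 25.4951
d((-19, 7), (11, 5)) = 30.0666
d((-19, 7), (4, 8)) = 23.0217
d((-19, 7), (15, 8)) = 34.0147
d((11, 5), (4, 8)) = 7.6158
d((11, 5), (15, 8)) = 5.0 <-- minimum
d((4, 8), (15, 8)) = 11.0

Closest pair: (11, 5) and (15, 8) with distance 5.0

The closest pair is (11, 5) and (15, 8) with Euclidean distance 5.0. For 6 points, brute-force pairwise comparison is shown above. For large n, the divide-and-conquer algorithm (sort by x, recurse on halves, check the dividing strip) achieves O(n log n).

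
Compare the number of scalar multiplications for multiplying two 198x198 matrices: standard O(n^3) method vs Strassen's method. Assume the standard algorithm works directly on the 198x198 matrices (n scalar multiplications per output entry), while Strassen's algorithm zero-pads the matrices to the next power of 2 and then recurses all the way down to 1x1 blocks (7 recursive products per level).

Matrix multiplication for 198x198 matrices:

Strassen's algorithm requires power-of-2 dimensions. Pad 198x198 to 256x256 (next power of 2).

Standard algorithm: 198^3 = 7762392 multiplications
Strassen's algorithm: 7^(log2(256)) = 7^8 = 5764801 multiplications
Savings: 7762392 - 5764801 = 1997591 multiplications

Standard: 7762392 multiplications (198^3). Strassen: 5764801 multiplications (7^8, after padding to 256x256). Strassen reduces 8 recursive multiplications to 7 at each level.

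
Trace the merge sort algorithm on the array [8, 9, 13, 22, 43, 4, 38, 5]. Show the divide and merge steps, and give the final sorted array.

Merge sort trace:

Split: [8, 9, 13, 22, 43, 4, 38, 5] -> [8, 9, 13, 22] and [43, 4, 38, 5]
  Split: [8, 9, 13, 22] -> [8, 9] and [13, 22]
    Split: [8, 9] -> [8] and [9]
    Merge: [8] + [9] -> [8, 9]
    Split: [13, 22] -> [13] and [22]
    Merge: [13] + [22] -> [13, 22]
  Merge: [8, 9] + [13, 22] -> [8, 9, 13, 22]
  Split: [43, 4, 38, 5] -> [43, 4] and [38, 5]
    Split: [43, 4] -> [43] and [4]
    Merge: [43] + [4] -> [4, 43]
    Split: [38, 5] -> [38] and [5]
    Merge: [38] + [5] -> [5, 38]
  Merge: [4, 43] + [5, 38] -> [4, 5, 38, 43]
Merge: [8, 9, 13, 22] + [4, 5, 38, 43] -> [4, 5, 8, 9, 13, 22, 38, 43]

Final sorted array: [4, 5, 8, 9, 13, 22, 38, 43]

The merge sort proceeds by recursively splitting the array and merging sorted halves.
After all merges, the sorted array is [4, 5, 8, 9, 13, 22, 38, 43].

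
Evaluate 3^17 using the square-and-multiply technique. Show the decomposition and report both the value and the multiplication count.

Computing 3^17 by squaring (build up from 3^1; each line after the first costs one multiplication):

3^1 = 3
3^2 = (3^1)^2 = 3^2 = 9
3^4 = (3^2)^2 = 9^2 = 81
3^8 = (3^4)^2 = 81^2 = 6561
3^16 = (3^8)^2 = 6561^2 = 43046721
3^17 = 3 * 3^16 = 3 * 43046721 = 129140163

Result: 129140163
Multiplications needed: 5 (5 lines after 3^1)

3^17 = 129140163. Using exponentiation by squaring, this requires 5 multiplications. The key idea: if the exponent is even, square the half-power; if odd, multiply by the base once.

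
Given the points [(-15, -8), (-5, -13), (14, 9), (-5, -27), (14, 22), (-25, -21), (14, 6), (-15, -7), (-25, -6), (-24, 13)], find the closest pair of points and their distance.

Computing all pairwise distances among 10 points:

d((-15, -8), (-5, -13)) = 11.1803
d((-15, -8), (14, 9)) = 33.6155
d((-15, -8), (-5, -27)) = 21.4709
d((-15, -8), (14, 22)) = 41.7253
d((-15, -8), (-25, -21)) = 16.4012
d((-15, -8), (14, 6)) = 32.2025
d((-15, -8), (-15, -7)) = 1.0 <-- minimum
d((-15, -8), (-25, -6)) = 10.198
d((-15, -8), (-24, 13)) = 22.8473
d((-5, -13), (14, 9)) = 29.0689
d((-5, -13), (-5, -27)) = 14.0
d((-5, -13), (14, 22)) = 39.8246
d((-5, -13), (-25, -21)) = 21.5407
d((-5, -13), (14, 6)) = 26.8701
d((-5, -13), (-15, -7)) = 11.6619
d((-5, -13), (-25, -6)) = 21.1896
d((-5, -13), (-24, 13)) = 32.2025
d((14, 9), (-5, -27)) = 40.7063
d((14, 9), (14, 22)) = 13.0
d((14, 9), (-25, -21)) = 49.2037
d((14, 9), (14, 6)) = 3.0
d((14, 9), (-15, -7)) = 33.121
d((14, 9), (-25, -6)) = 41.7852
d((14, 9), (-24, 13)) = 38.2099
d((-5, -27), (14, 22)) = 52.5547
d((-5, -27), (-25, -21)) = 20.8806
d((-5, -27), (14, 6)) = 38.0789
d((-5, -27), (-15, -7)) = 22.3607
d((-5, -27), (-25, -6)) = 29.0
d((-5, -27), (-24, 13)) = 44.2832
d((14, 22), (-25, -21)) = 58.0517
d((14, 22), (14, 6)) = 16.0
d((14, 22), (-15, -7)) = 41.0122
d((14, 22), (-25, -6)) = 48.0104
d((14, 22), (-24, 13)) = 39.0512
d((-25, -21), (14, 6)) = 47.4342
d((-25, -21), (-15, -7)) = 17.2047
d((-25, -21), (-25, -6)) = 15.0
d((-25, -21), (-24, 13)) = 34.0147
d((14, 6), (-15, -7)) = 31.7805
d((14, 6), (-25, -6)) = 40.8044
d((14, 6), (-24, 13)) = 38.6394
d((-15, -7), (-25, -6)) = 10.0499
d((-15, -7), (-24, 13)) = 21.9317
d((-25, -6), (-24, 13)) = 19.0263

Closest pair: (-15, -8) and (-15, -7) with distance 1.0

The closest pair is (-15, -8) and (-15, -7) with Euclidean distance 1.0. For 10 points, brute-force pairwise comparison is shown above. For large n, the divide-and-conquer algorithm (sort by x, recurse on halves, check the dividing strip) achieves O(n log n).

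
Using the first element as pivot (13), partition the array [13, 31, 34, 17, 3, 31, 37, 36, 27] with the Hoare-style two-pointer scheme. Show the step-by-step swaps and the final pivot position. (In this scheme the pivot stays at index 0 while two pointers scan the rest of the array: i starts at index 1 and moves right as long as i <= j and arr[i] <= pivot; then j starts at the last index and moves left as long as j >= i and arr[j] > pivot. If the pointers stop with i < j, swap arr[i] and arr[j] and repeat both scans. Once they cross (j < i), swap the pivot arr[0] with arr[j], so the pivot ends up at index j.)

Hoare-style two-pointer partition with pivot = 13:

Initial array: [13, 31, 34, 17, 3, 31, 37, 36, 27]

Pointers start at i = 1, j = 8.
i stops at index 1 (arr[1]=31 > 13), j stops at index 4 (arr[4]=3 <= 13): swap arr[1] and arr[4], array becomes [13, 3, 34, 17, 31, 31, 37, 36, 27]
i ends at 2, j ends at 1: the pointers have crossed (j < i), so scanning stops.

Swap pivot arr[0] with arr[1] to place pivot at position 1: [3, 13, 34, 17, 31, 31, 37, 36, 27]
Pivot position: 1

After partitioning with pivot 13, the array becomes [3, 13, 34, 17, 31, 31, 37, 36, 27]. The pivot is placed at index 1. All elements to the left of the pivot are <= 13, and all elements to the right are > 13.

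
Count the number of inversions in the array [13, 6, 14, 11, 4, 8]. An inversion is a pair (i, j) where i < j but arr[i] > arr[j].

Finding inversions in [13, 6, 14, 11, 4, 8]:

(0, 1): arr[0]=13 > arr[1]=6
(0, 3): arr[0]=13 > arr[3]=11
(0, 4): arr[0]=13 > arr[4]=4
(0, 5): arr[0]=13 > arr[5]=8
(1, 4): arr[1]=6 > arr[4]=4
(2, 3): arr[2]=14 > arr[3]=11
(2, 4): arr[2]=14 > arr[4]=4
(2, 5): arr[2]=14 > arr[5]=8
(3, 4): arr[3]=11 > arr[4]=4
(3, 5): arr[3]=11 > arr[5]=8

Total inversions: 10

The array has 10 inversion(s): (0,1), (0,3), (0,4), (0,5), (1,4), (2,3), (2,4), (2,5), (3,4), (3,5). Each pair (i,j) satisfies i < j and arr[i] > arr[j].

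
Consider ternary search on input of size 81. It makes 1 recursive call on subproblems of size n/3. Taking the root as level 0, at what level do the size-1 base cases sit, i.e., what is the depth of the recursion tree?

For divide and conquer with division factor 3:

Problem sizes at each level:
Level 0: 81
Level 1: 27
Level 2: 9
Level 3: 3
Level 4: 1

The root is level 0 and the size-1 base case is level 4 (the tree spans levels 0 through 4, i.e. 5 levels counting the root), so the depth is the number of divisions: log_3(81) = 4

The recursion tree depth is log_3(81) = 4. At each level, the problem size is divided by 3, so it takes 4 divisions to reduce to a base case of size 1. The algorithm makes 1 recursive call at each level.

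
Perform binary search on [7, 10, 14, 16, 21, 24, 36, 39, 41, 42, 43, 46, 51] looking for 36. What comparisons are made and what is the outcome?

Binary search for 36 in [7, 10, 14, 16, 21, 24, 36, 39, 41, 42, 43, 46, 51]:

lo=0, hi=12, mid=6, arr[mid]=36 -> Found target at index 6!

Binary search finds 36 at index 6 after 1 comparisons. The search repeatedly halves the search space by comparing with the middle element.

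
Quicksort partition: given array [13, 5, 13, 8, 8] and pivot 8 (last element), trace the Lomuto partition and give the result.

Lomuto partition with pivot = 8:

Initial array: [13, 5, 13, 8, 8]

arr[0]=13 > 8: no swap
arr[1]=5 <= 8: swap with position 0, array becomes [5, 13, 13, 8, 8]
arr[2]=13 > 8: no swap
arr[3]=8 <= 8: swap with position 1, array becomes [5, 8, 13, 13, 8]

Place pivot at position 2: [5, 8, 8, 13, 13]
Pivot position: 2

After partitioning with pivot 8, the array becomes [5, 8, 8, 13, 13]. The pivot is placed at index 2. All elements to the left of the pivot are <= 8, and all elements to the right are > 8.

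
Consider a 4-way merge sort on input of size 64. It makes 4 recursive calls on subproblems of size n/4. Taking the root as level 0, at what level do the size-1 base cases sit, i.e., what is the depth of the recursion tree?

For divide and conquer with division factor 4:

Problem sizes at each level:
Level 0: 64
Level 1: 16
Level 2: 4
Level 3: 1

The root is level 0 and the size-1 base case is level 3 (the tree spans levels 0 through 3, i.e. 4 levels counting the root), so the depth is the number of divisions: log_4(64) = 3

The recursion tree depth is log_4(64) = 3. At each level, the problem size is divided by 4, so it takes 3 divisions to reduce to a base case of size 1. The algorithm makes 4 recursive calls at each level.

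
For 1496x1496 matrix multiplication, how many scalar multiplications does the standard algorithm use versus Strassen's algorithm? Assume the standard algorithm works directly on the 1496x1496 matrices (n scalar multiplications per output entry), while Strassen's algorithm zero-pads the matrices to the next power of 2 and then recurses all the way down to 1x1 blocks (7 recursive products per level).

Matrix multiplication for 1496x1496 matrices:

Strassen's algorithm requires power-of-2 dimensions. Pad 1496x1496 to 2048x2048 (next power of 2).

Standard algorithm: 1496^3 = 3348071936 multiplications
Strassen's algorithm: 7^(log2(2048)) = 7^11 = 1977326743 multiplications
Savings: 3348071936 - 1977326743 = 1370745193 multiplications

Standard: 3348071936 multiplications (1496^3). Strassen: 1977326743 multiplications (7^11, after padding to 2048x2048). Strassen reduces 8 recursive multiplications to 7 at each level.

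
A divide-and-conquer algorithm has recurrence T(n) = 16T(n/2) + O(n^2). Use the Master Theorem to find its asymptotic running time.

Master Theorem for T(n) = 16T(n/2) + O(n^2):

a = 16, b = 2, c = 2
log_b(a) = log_2(16) = 4.0000

Case 1: c = 2 < log_2(16) = 4.0000
T(n) = O(n^(log_2 16)) = O(n^4)

For T(n) = 16T(n/2) + O(n^2): log_2(16) = 4.0000. This is Case 1 of the Master Theorem (c < log_b(a), work dominated by leaves), giving O(n^4).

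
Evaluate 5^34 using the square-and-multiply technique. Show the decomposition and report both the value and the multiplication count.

Computing 5^34 by squaring (build up from 5^1; each line after the first costs one multiplication):

5^1 = 5
5^2 = (5^1)^2 = 5^2 = 25
5^4 = (5^2)^2 = 25^2 = 625
5^8 = (5^4)^2 = 625^2 = 390625
5^16 = (5^8)^2 = 390625^2 = 152587890625
5^17 = 5 * 5^16 = 5 * 152587890625 = 762939453125
5^34 = (5^17)^2 = 762939453125^2 = 582076609134674072265625

Result: 582076609134674072265625
Multiplications needed: 6 (6 lines after 5^1)

5^34 = 582076609134674072265625. Using exponentiation by squaring, this requires 6 multiplications. The key idea: if the exponent is even, square the half-power; if odd, multiply by the base once.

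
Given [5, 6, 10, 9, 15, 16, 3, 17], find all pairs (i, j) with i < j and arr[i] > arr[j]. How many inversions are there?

Finding inversions in [5, 6, 10, 9, 15, 16, 3, 17]:

(0, 6): arr[0]=5 > arr[6]=3
(1, 6): arr[1]=6 > arr[6]=3
(2, 3): arr[2]=10 > arr[3]=9
(2, 6): arr[2]=10 > arr[6]=3
(3, 6): arr[3]=9 > arr[6]=3
(4, 6): arr[4]=15 > arr[6]=3
(5, 6): arr[5]=16 > arr[6]=3

Total inversions: 7

The array has 7 inversion(s): (0,6), (1,6), (2,3), (2,6), (3,6), (4,6), (5,6). Each pair (i,j) satisfies i < j and arr[i] > arr[j].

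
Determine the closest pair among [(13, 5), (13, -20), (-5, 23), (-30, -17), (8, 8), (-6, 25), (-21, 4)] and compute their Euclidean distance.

Computing all pairwise distances among 7 points:

d((13, 5), (13, -20)) = 25.0
d((13, 5), (-5, 23)) = 25.4558
d((13, 5), (-30, -17)) = 48.3011
d((13, 5), (8, 8)) = 5.831
d((13, 5), (-6, 25)) = 27.5862
d((13, 5), (-21, 4)) = 34.0147
d((13, -20), (-5, 23)) = 46.6154
d((13, -20), (-30, -17)) = 43.1045
d((13, -20), (8, 8)) = 28.4429
d((13, -20), (-6, 25)) = 48.8467
d((13, -20), (-21, 4)) = 41.6173
d((-5, 23), (-30, -17)) = 47.1699
d((-5, 23), (8, 8)) = 19.8494
d((-5, 23), (-6, 25)) = 2.2361 <-- minimum
d((-5, 23), (-21, 4)) = 24.8395
d((-30, -17), (8, 8)) = 45.4863
d((-30, -17), (-6, 25)) = 48.3735
d((-30, -17), (-21, 4)) = 22.8473
d((8, 8), (-6, 25)) = 22.0227
d((8, 8), (-21, 4)) = 29.2746
d((-6, 25), (-21, 4)) = 25.807

Closest pair: (-5, 23) and (-6, 25) with distance 2.2361

The closest pair is (-5, 23) and (-6, 25) with Euclidean distance 2.2361. For 7 points, brute-force pairwise comparison is shown above. For large n, the divide-and-conquer algorithm (sort by x, recurse on halves, check the dividing strip) achieves O(n log n).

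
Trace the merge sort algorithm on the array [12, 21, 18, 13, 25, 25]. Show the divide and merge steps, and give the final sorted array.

Merge sort trace:

Split: [12, 21, 18, 13, 25, 25] -> [12, 21, 18] and [13, 25, 25]
  Split: [12, 21, 18] -> [12] and [21, 18]
    Split: [21, 18] -> [21] and [18]
    Merge: [21] + [18] -> [18, 21]
  Merge: [12] + [18, 21] -> [12, 18, 21]
  Split: [13, 25, 25] -> [13] and [25, 25]
    Split: [25, 25] -> [25] and [25]
    Merge: [25] + [25] -> [25, 25]
  Merge: [13] + [25, 25] -> [13, 25, 25]
Merge: [12, 18, 21] + [13, 25, 25] -> [12, 13, 18, 21, 25, 25]

Final sorted array: [12, 13, 18, 21, 25, 25]

The merge sort proceeds by recursively splitting the array and merging sorted halves.
After all merges, the sorted array is [12, 13, 18, 21, 25, 25].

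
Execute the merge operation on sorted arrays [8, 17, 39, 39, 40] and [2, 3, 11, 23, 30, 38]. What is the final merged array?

Merging process:

Compare 8 vs 2: take 2 from right. Merged: [2]
Compare 8 vs 3: take 3 from right. Merged: [2, 3]
Compare 8 vs 11: take 8 from left. Merged: [2, 3, 8]
Compare 17 vs 11: take 11 from right. Merged: [2, 3, 8, 11]
Compare 17 vs 23: take 17 from left. Merged: [2, 3, 8, 11, 17]
Compare 39 vs 23: take 23 from right. Merged: [2, 3, 8, 11, 17, 23]
Compare 39 vs 30: take 30 from right. Merged: [2, 3, 8, 11, 17, 23, 30]
Compare 39 vs 38: take 38 from right. Merged: [2, 3, 8, 11, 17, 23, 30, 38]
Append remaining from left: [39, 39, 40]. Merged: [2, 3, 8, 11, 17, 23, 30, 38, 39, 39, 40]

Final merged array: [2, 3, 8, 11, 17, 23, 30, 38, 39, 39, 40]
Total comparisons: 8

The merged array is [2, 3, 8, 11, 17, 23, 30, 38, 39, 39, 40], requiring 8 comparisons. The merge step runs in O(n) time where n is the total number of elements.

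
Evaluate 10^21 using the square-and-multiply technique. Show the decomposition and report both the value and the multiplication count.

Computing 10^21 by squaring (build up from 10^1; each line after the first costs one multiplication):

10^1 = 10
10^2 = (10^1)^2 = 10^2 = 100
10^4 = (10^2)^2 = 100^2 = 10000
10^5 = 10 * 10^4 = 10 * 10000 = 100000
10^10 = (10^5)^2 = 100000^2 = 10000000000
10^20 = (10^10)^2 = 10000000000^2 = 100000000000000000000
10^21 = 10 * 10^20 = 10 * 100000000000000000000 = 1000000000000000000000

Result: 1000000000000000000000
Multiplications needed: 6 (6 lines after 10^1)

10^21 = 1000000000000000000000. Using exponentiation by squaring, this requires 6 multiplications. The key idea: if the exponent is even, square the half-power; if odd, multiply by the base once.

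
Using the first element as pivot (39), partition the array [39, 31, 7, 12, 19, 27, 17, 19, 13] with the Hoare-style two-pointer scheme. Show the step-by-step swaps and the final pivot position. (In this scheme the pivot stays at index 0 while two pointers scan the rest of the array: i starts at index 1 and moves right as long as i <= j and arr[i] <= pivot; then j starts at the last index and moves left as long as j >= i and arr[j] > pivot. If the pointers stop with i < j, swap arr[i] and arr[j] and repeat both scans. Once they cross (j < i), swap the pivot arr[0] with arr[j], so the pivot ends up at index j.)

Hoare-style two-pointer partition with pivot = 39:

Initial array: [39, 31, 7, 12, 19, 27, 17, 19, 13]

Pointers start at i = 1, j = 8.
i ends at 9, j ends at 8: the pointers have crossed (j < i), so scanning stops.

Swap pivot arr[0] with arr[8] to place pivot at position 8: [13, 31, 7, 12, 19, 27, 17, 19, 39]
Pivot position: 8

After partitioning with pivot 39, the array becomes [13, 31, 7, 12, 19, 27, 17, 19, 39]. The pivot is placed at index 8. All elements to the left of the pivot are <= 39, and all elements to the right are > 39.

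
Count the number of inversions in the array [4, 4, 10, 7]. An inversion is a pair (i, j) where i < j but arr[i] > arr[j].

Finding inversions in [4, 4, 10, 7]:

(2, 3): arr[2]=10 > arr[3]=7

Total inversions: 1

The array has 1 inversion(s): (2,3). Each pair (i,j) satisfies i < j and arr[i] > arr[j].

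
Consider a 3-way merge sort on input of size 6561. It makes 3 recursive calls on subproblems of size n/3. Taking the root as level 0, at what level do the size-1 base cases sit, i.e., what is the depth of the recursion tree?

For divide and conquer with division factor 3:

Problem sizes at each level:
Level 0: 6561
Level 1: 2187
Level 2: 729
Level 3: 243
Level 4: 81
Level 5: 27
Level 6: 9
Level 7: 3
Level 8: 1

The root is level 0 and the size-1 base case is level 8 (the tree spans levels 0 through 8, i.e. 9 levels counting the root), so the depth is the number of divisions: log_3(6561) = 8

The recursion tree depth is log_3(6561) = 8. At each level, the problem size is divided by 3, so it takes 8 divisions to reduce to a base case of size 1. The algorithm makes 3 recursive calls at each level.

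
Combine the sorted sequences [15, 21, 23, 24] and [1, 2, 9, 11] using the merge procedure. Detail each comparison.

Merging process:

Compare 15 vs 1: take 1 from right. Merged: [1]
Compare 15 vs 2: take 2 from right. Merged: [1, 2]
Compare 15 vs 9: take 9 from right. Merged: [1, 2, 9]
Compare 15 vs 11: take 11 from right. Merged: [1, 2, 9, 11]
Append remaining from left: [15, 21, 23, 24]. Merged: [1, 2, 9, 11, 15, 21, 23, 24]

Final merged array: [1, 2, 9, 11, 15, 21, 23, 24]
Total comparisons: 4

The merged array is [1, 2, 9, 11, 15, 21, 23, 24], requiring 4 comparisons. The merge step runs in O(n) time where n is the total number of elements.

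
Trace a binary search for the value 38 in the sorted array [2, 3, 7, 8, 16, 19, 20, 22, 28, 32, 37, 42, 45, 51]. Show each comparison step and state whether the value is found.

Binary search for 38 in [2, 3, 7, 8, 16, 19, 20, 22, 28, 32, 37, 42, 45, 51]:

lo=0, hi=13, mid=6, arr[mid]=20 -> 20 < 38, search right half
lo=7, hi=13, mid=10, arr[mid]=37 -> 37 < 38, search right half
lo=11, hi=13, mid=12, arr[mid]=45 -> 45 > 38, search left half
lo=11, hi=11, mid=11, arr[mid]=42 -> 42 > 38, search left half
lo=11 > hi=10, target 38 not found

Binary search determines that 38 is not in the array after 4 comparisons. The search space was exhausted without finding the target.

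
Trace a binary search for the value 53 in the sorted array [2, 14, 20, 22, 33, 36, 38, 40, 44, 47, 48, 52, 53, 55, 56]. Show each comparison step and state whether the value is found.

Binary search for 53 in [2, 14, 20, 22, 33, 36, 38, 40, 44, 47, 48, 52, 53, 55, 56]:

lo=0, hi=14, mid=7, arr[mid]=40 -> 40 < 53, search right half
lo=8, hi=14, mid=11, arr[mid]=52 -> 52 < 53, search right half
lo=12, hi=14, mid=13, arr[mid]=55 -> 55 > 53, search left half
lo=12, hi=12, mid=12, arr[mid]=53 -> Found target at index 12!

Binary search finds 53 at index 12 after 4 comparisons. The search repeatedly halves the search space by comparing with the middle element.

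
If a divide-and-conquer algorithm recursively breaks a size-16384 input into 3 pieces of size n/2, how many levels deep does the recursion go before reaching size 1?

For divide and conquer with division factor 2:

Problem sizes at each level:
Level 0: 16384
Level 1: 8192
Level 2: 4096
Level 3: 2048
Level 4: 1024
Level 5: 512
Level 6: 256
Level 7: 128
Level 8: 64
Level 9: 32
Level 10: 16
Level 11: 8
Level 12: 4
Level 13: 2
Level 14: 1

The root is level 0 and the size-1 base case is level 14 (the tree spans levels 0 through 14, i.e. 15 levels counting the root), so the depth is the number of divisions: log_2(16384) = 14

The recursion tree depth is log_2(16384) = 14. At each level, the problem size is divided by 2, so it takes 14 divisions to reduce to a base case of size 1. The algorithm makes 3 recursive calls at each level.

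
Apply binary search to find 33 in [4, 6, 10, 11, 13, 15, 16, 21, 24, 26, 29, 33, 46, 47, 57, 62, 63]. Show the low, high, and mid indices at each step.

Binary search for 33 in [4, 6, 10, 11, 13, 15, 16, 21, 24, 26, 29, 33, 46, 47, 57, 62, 63]:

lo=0, hi=16, mid=8, arr[mid]=24 -> 24 < 33, search right half
lo=9, hi=16, mid=12, arr[mid]=46 -> 46 > 33, search left half
lo=9, hi=11, mid=10, arr[mid]=29 -> 29 < 33, search right half
lo=11, hi=11, mid=11, arr[mid]=33 -> Found target at index 11!

Binary search finds 33 at index 11 after 4 comparisons. The search repeatedly halves the search space by comparing with the middle element.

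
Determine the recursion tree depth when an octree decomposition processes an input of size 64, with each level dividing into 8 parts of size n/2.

For divide and conquer with division factor 2:

Problem sizes at each level:
Level 0: 64
Level 1: 32
Level 2: 16
Level 3: 8
Level 4: 4
Level 5: 2
Level 6: 1

The root is level 0 and the size-1 base case is level 6 (the tree spans levels 0 through 6, i.e. 7 levels counting the root), so the depth is the number of divisions: log_2(64) = 6

The recursion tree depth is log_2(64) = 6. At each level, the problem size is divided by 2, so it takes 6 divisions to reduce to a base case of size 1. The algorithm makes 8 recursive calls at each level.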